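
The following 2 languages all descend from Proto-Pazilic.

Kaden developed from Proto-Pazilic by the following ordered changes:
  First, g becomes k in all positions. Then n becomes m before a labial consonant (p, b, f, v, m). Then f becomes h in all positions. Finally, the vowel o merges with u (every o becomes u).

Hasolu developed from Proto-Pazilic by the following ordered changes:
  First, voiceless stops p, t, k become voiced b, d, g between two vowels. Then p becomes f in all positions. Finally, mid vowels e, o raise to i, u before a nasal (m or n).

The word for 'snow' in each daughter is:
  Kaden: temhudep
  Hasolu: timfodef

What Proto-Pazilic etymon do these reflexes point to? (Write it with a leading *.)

Position 5: Kaden has u, Hasolu has o. Hasolu preserves o here (none of its changes turn any other segment into o), so the proto-segment is *o.
Position 2: Kaden has e, Hasolu has i. Kaden preserves e here (none of its changes turn any other segment into e), so the proto-segment is *e.
Position 8: Kaden has p, Hasolu has f. Kaden preserves p here (none of its changes turn any other segment into p), so the proto-segment is *p.
Continuing position by position gives *temfodep; check it forward:
Kaden: *temfodep > temhodep > temhudep  (by unconditioned shift, vowel merger)
Hasolu: *temfodep
  temfodep (rule 1 does not apply)
  temfodep → temfodef   [unconditioned shift]
  temfodef → timfodef   [pre-nasal raising]
  giving Hasolu timfodef.
Only *temfodep yields all of Kaden temhudep, Hasolu timfodef.

*temfodep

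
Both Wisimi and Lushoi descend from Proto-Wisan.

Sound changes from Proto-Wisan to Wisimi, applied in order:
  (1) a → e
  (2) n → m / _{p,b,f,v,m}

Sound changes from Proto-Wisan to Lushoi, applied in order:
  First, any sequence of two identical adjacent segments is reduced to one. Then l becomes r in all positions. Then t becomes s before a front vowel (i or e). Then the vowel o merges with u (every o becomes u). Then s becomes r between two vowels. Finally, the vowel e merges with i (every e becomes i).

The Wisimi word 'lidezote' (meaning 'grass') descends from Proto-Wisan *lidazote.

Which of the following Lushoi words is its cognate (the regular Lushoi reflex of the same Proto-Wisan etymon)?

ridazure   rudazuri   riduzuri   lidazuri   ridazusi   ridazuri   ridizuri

ridazuri

Lushoi: *lidazote > ridazote > ridazose > ridazuse > ridazure > ridazuri  (by unconditioned shift, palatalisation, vowel merger, rhotacism, vowel merger)
Only 'ridazuri' matches the regular Lushoi development of *lidazote.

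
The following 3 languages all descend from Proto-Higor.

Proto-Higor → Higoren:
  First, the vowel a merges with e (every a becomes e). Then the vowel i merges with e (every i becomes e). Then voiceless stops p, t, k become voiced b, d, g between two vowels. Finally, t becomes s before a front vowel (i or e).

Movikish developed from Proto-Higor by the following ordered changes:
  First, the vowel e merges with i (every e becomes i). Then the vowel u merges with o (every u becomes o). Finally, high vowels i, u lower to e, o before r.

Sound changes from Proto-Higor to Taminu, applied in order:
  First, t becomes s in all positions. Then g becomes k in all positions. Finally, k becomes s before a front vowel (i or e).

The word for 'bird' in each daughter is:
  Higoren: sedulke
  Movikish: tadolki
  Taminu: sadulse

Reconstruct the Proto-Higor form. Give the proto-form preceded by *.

Position 4: Higoren has u, Movikish has o, Taminu has u. Higoren preserves u here (none of its changes turn any other segment into u), so the proto-segment is *u.
Position 1: Higoren has s, Movikish has t, Taminu has s. Movikish preserves t here (none of its changes turn any other segment into t), so the proto-segment is *t.
Position 6: Higoren has k, Movikish has k, Taminu has s. Higoren preserves k here (none of its changes turn any other segment into k), so the proto-segment is *k.
Verify the candidate proto-form against each daughter:
Higoren: *tadulke
  tadulke → tedulke   [vowel merger]
  tedulke (rule 2 does not apply)
  tedulke (rule 3 does not apply)
  tedulke → sedulke   [palatalisation]
  giving Higoren sedulke.
Movikish: *tadulke > tadulki > tadolki  (by vowel merger, vowel merger)
Taminu: *tadulke > sadulke > sadulse  (by unconditioned shift, palatalisation)
No other proto-form is consistent with every reflex, so the reconstruction is *tadulke.

*tadulke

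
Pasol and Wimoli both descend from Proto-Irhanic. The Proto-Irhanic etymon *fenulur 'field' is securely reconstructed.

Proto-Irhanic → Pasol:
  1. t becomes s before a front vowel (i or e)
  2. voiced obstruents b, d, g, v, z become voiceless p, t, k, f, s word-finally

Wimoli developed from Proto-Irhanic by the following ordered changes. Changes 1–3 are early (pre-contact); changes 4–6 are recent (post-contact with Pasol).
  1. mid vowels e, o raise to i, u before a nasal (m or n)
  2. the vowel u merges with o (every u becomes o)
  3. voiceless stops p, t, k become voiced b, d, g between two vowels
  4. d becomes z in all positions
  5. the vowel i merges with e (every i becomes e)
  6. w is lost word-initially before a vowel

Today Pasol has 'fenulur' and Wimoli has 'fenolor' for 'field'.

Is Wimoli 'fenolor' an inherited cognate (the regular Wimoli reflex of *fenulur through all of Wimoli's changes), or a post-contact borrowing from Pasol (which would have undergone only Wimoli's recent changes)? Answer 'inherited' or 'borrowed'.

inherited

If inherited, *fenulur would pass through all of Wimoli's changes:
Wimoli: *fenulur > finulur > finolor > fenolor  (by pre-nasal raising, vowel merger, vowel merger)
If borrowed from Pasol 'fenulur' after the early changes, it would undergo only the recent ones:
  rule 4 (unconditioned shift): no change (fenulur)
  rule 5 (vowel merger): no change (fenulur)
  rule 6 (glide loss): no change (fenulur)
  ⇒ as a loan: fenulur
Wimoli 'fenolor' matches the inherited outcome exactly, so it is an inherited cognate, not a loan.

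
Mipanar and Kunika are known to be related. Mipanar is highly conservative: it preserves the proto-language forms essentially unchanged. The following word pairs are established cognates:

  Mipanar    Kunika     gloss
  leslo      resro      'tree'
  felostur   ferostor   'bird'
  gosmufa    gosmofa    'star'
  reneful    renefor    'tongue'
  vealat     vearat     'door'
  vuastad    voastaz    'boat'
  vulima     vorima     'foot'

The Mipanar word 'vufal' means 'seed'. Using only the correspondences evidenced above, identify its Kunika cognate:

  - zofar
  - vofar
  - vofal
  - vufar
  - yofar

vofar

gosmufa ~ gosmofa — Mipanar u corresponds to Kunika o after a consonant, before a labial obstruent.
reneful ~ renefor — Mipanar l corresponds to Kunika r word-finally.
Applying these to Mipanar 'vufal':
  vufal → vofal   (u→o after a consonant, before a labial obstruent)
  vofal → vofar   (l→r word-finally)
So the Kunika cognate is 'vofar'.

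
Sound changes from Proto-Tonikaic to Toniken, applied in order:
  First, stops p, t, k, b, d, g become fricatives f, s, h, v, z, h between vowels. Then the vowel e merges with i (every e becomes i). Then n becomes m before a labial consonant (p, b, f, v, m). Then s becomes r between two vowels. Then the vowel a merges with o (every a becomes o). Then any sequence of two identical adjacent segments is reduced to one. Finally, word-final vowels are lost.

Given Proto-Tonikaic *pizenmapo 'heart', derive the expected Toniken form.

Toniken: *pizenmapo
  pizenmapo → pizenmafo   [intervocalic lenition]
  pizenmafo → pizinmafo   [vowel merger]
  pizinmafo → pizimmafo   [nasal place assimilation]
  pizimmafo (rule 4 does not apply)
  pizimmafo → pizimmofo   [vowel merger]
  pizimmofo → pizimofo   [degemination]
  pizimofo → pizimof   [apocope]
  giving Toniken pizimof.

pizimof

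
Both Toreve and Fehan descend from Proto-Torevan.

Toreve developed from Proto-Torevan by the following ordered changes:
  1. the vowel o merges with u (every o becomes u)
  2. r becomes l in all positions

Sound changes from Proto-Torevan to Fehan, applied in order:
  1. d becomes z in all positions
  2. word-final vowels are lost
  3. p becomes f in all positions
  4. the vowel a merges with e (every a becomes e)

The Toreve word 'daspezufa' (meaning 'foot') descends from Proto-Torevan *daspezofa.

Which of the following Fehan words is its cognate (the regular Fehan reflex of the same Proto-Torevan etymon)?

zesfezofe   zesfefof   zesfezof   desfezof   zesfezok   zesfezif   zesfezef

Fehan: *daspezofa
  daspezofa → zaspezofa   [unconditioned shift]
  zaspezofa → zaspezof   [apocope]
  zaspezof → zasfezof   [unconditioned shift]
  zasfezof → zesfezof   [vowel merger]
  giving Fehan zesfezof.
The other candidates each miss or misapply at least one Fehan change.

zesfezof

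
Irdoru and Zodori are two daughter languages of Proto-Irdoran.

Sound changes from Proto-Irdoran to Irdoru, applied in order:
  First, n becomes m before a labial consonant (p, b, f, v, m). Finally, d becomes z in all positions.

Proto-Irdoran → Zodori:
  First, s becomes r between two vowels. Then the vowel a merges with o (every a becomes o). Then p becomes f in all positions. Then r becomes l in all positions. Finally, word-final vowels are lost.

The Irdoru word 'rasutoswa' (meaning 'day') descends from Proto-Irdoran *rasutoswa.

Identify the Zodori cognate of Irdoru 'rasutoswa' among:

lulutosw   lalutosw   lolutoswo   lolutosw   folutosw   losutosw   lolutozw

Zodori: *rasutoswa
  rasutoswa → rarutoswa   [rhotacism]
  rarutoswa → rorutoswo   [vowel merger]
  rorutoswo (rule 3 does not apply)
  rorutoswo → lolutoswo   [unconditioned shift]
  lolutoswo → lolutosw   [apocope]
  giving Zodori lolutosw.
The other candidates each miss or misapply at least one Zodori change.

lolutosw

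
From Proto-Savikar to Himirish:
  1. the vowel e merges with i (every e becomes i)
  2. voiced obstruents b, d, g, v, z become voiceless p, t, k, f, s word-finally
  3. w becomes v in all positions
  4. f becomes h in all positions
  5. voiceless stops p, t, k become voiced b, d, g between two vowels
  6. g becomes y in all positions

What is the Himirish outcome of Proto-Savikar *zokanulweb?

zoyanulvip

Himirish: start from *zokanulweb.
  rule 1 (vowel merger): zokanulweb → zokanulwib
  rule 2 (final devoicing): zokanulwib → zokanulwip
  rule 3 (unconditioned shift): zokanulwip → zokanulvip
  rule 4: no change — zokanulvip
  rule 5 (intervocalic voicing): zokanulvip → zoganulvip
  rule 6 (unconditioned shift): zoganulvip → zoyanulvip
  ⇒ Himirish zoyanulvip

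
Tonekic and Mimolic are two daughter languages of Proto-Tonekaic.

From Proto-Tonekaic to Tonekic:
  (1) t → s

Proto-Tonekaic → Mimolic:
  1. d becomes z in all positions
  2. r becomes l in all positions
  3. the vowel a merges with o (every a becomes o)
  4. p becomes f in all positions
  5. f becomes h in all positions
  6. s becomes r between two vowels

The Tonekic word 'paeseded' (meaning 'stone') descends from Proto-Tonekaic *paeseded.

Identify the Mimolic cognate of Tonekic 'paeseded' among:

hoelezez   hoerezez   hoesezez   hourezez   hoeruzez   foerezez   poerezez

hoerezez

Mimolic: *paeseded > paesezez > poesezez > foesezez > hoesezez > hoerezez  (by unconditioned shift, vowel merger, unconditioned shift, unconditioned shift, rhotacism)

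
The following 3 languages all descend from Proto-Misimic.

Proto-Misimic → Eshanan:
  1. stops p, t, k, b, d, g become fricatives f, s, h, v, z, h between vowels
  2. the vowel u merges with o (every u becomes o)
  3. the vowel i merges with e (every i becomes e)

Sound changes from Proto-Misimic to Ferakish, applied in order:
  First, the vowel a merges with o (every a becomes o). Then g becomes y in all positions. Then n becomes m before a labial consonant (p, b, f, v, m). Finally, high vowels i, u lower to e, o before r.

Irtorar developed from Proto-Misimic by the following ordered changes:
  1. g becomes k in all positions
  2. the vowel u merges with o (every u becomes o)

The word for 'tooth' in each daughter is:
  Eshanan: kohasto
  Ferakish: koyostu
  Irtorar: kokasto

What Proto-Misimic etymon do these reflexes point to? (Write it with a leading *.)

Position 3: Eshanan has h, Ferakish has y, Irtorar has k. Taking the neighbouring segments as reconstructed: Eshanan h could go back to *k or *g or *h; Ferakish y could go back to *g or *y; Irtorar k could go back to *k or *g — the one source consistent with every daughter is *g.
Position 7: Eshanan has o, Ferakish has u, Irtorar has o. Ferakish preserves u here (none of its changes turn any other segment into u), so the proto-segment is *u.
Verify the candidate proto-form against each daughter:
Eshanan: *kogastu > kohastu > kohasto  (by intervocalic lenition, vowel merger)
Ferakish: *kogastu
  kogastu → kogostu   [vowel merger]
  kogostu → koyostu   [unconditioned shift]
  koyostu (rule 3 does not apply)
  koyostu (rule 4 does not apply)
  giving Ferakish koyostu.
Irtorar: *kogastu > kokastu > kokasto  (by unconditioned shift, vowel merger)
*kogastu is the unique common source.

*kogastu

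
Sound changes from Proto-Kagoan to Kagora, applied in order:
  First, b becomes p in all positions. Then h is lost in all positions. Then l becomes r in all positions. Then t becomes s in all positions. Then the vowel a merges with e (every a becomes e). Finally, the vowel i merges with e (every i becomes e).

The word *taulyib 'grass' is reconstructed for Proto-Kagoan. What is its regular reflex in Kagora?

Kagora: start from *taulyib.
  rule 1 (unconditioned shift): taulyib → taulyip
  rule 2: no change — taulyip
  rule 3 (unconditioned shift): taulyip → tauryip
  rule 4 (unconditioned shift): tauryip → sauryip
  rule 5 (vowel merger): sauryip → seuryip
  rule 6 (vowel merger): seuryip → seuryep
  ⇒ Kagora seuryep

seuryep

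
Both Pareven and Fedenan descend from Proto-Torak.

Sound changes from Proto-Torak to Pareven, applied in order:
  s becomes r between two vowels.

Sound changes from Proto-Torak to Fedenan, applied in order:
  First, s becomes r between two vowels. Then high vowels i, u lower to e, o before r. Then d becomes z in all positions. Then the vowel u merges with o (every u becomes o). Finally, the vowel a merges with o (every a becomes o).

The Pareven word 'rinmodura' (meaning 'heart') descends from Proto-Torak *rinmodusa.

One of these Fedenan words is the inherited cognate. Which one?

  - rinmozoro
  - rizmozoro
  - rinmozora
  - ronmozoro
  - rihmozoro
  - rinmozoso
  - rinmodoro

Fedenan: *rinmodusa > rinmodura > rinmodora > rinmozora > rinmozoro  (by rhotacism, pre-rhotic lowering, unconditioned shift, vowel merger)
Only 'rinmozoro' matches the regular Fedenan development of *rinmodusa.

rinmozoro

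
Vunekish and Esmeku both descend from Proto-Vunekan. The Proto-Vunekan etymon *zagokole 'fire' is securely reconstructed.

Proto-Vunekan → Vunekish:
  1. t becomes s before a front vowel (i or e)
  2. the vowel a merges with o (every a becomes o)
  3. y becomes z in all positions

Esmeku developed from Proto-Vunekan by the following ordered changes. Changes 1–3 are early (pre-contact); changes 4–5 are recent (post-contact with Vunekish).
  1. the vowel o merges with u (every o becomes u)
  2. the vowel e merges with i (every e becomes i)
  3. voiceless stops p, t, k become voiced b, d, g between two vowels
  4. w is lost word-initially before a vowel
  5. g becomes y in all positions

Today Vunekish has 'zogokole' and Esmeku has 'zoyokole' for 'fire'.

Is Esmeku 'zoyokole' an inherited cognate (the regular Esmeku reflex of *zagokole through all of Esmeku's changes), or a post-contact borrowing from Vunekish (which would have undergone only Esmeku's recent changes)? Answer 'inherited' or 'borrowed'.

If inherited, *zagokole would pass through all of Esmeku's changes:
Esmeku: *zagokole
  zagokole → zagukule   [vowel merger]
  zagukule → zagukuli   [vowel merger]
  zagukuli → zaguguli   [intervocalic voicing]
  zaguguli (rule 4 does not apply)
  zaguguli → zayuyuli   [unconditioned shift]
  giving Esmeku zayuyuli.
If borrowed from Vunekish 'zogokole' after the early changes, it would undergo only the recent ones:
  rule 4 (glide loss): no change (zogokole)
  rule 5 (unconditioned shift): zogokole → zoyokole
  ⇒ as a loan: zoyokole
Esmeku 'zoyokole' matches the loan outcome 'zoyokole', not the inherited 'zayuyuli' — it skipped the early Esmeku changes, so it was borrowed from Vunekish.

borrowed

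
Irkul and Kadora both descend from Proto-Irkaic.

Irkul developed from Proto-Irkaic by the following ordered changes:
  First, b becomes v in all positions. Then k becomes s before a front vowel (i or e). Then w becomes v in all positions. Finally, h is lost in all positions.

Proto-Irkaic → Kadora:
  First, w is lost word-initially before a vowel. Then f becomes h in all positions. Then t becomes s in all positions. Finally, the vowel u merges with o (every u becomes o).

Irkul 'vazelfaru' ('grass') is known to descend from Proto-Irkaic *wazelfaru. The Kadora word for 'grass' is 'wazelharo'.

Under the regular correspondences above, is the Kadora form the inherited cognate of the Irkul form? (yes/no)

no

Derive the expected Kadora reflex of *wazelfaru:
Kadora: start from *wazelfaru.
  rule 1 (glide loss): wazelfaru → azelfaru
  rule 2 (unconditioned shift): azelfaru → azelharu
  rule 3: no change — azelharu
  rule 4 (vowel merger): azelharu → azelharo
  ⇒ Kadora azelharo
The regular Kadora reflex would be 'azelharo', but the attested form is 'wazelharo'. The correspondence is irregular, so they are not cognates (the Kadora form has a different source).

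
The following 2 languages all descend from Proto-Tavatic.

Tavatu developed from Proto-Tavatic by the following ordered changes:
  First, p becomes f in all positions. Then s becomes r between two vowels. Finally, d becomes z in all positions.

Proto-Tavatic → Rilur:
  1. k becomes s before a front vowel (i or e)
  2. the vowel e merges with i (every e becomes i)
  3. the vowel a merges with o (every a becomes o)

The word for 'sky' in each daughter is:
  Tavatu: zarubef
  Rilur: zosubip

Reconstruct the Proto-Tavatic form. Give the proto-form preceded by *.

*zasubep

Position 6: Tavatu has e, Rilur has i. Tavatu preserves e here (none of its changes turn any other segment into e), so the proto-segment is *e.
Position 3: Tavatu has r, Rilur has s. Taking the neighbouring segments as reconstructed: Tavatu r could go back to *s or *r; Rilur s can only go back to *s — the one source consistent with every daughter is *s.
Verify the candidate proto-form against each daughter:
Tavatu: start from *zasubep.
  rule 1 (unconditioned shift): zasubep → zasubef
  rule 2 (rhotacism): zasubef → zarubef
  rule 3: no change — zarubef
  ⇒ Tavatu zarubef
Rilur: start from *zasubep.
  rule 1: no change — zasubep
  rule 2 (vowel merger): zasubep → zasubip
  rule 3 (vowel merger): zasubip → zosubip
  ⇒ Rilur zosubip
No other proto-form is consistent with every reflex, so the reconstruction is *zasubep.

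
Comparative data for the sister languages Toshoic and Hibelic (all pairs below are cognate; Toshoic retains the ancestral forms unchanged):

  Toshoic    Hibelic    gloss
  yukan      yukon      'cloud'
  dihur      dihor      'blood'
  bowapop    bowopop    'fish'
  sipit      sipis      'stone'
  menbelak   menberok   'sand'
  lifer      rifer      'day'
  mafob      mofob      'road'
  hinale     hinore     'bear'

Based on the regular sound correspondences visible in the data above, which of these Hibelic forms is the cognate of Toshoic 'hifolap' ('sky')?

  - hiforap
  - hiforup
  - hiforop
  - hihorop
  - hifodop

hiforop

menbelak ~ menberok — Toshoic l corresponds to Hibelic r between vowels (before a back vowel).
bowapop ~ bowopop — Toshoic a corresponds to Hibelic o after a consonant, before a labial obstruent.
Applying these to Toshoic 'hifolap':
  hifolap → hiforap   (l→r between vowels (before a back vowel))
  hiforap → hiforop   (a→o after a consonant, before a labial obstruent)
So the Hibelic cognate is 'hiforop'.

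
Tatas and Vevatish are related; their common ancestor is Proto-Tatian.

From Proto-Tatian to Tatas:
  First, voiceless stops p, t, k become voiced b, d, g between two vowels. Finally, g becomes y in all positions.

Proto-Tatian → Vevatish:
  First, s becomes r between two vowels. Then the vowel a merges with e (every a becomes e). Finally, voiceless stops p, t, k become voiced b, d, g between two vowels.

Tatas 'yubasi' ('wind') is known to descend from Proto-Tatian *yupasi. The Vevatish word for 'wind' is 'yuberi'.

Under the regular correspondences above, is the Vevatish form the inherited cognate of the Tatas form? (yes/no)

Derive the expected Vevatish reflex of *yupasi:
Vevatish: *yupasi > yupari > yuperi > yuberi  (by rhotacism, vowel merger, intervocalic voicing)
Vevatish 'yuberi' matches the regular reflex exactly, so the pair is cognate.

yes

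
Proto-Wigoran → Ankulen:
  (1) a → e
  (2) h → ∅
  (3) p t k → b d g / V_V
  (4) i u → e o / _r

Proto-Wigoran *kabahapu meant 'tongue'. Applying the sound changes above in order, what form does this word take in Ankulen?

kebeebu

Ankulen: *kabahapu > kebehepu > kebeepu > kebeebu  (by vowel merger, h-loss, intervocalic voicing)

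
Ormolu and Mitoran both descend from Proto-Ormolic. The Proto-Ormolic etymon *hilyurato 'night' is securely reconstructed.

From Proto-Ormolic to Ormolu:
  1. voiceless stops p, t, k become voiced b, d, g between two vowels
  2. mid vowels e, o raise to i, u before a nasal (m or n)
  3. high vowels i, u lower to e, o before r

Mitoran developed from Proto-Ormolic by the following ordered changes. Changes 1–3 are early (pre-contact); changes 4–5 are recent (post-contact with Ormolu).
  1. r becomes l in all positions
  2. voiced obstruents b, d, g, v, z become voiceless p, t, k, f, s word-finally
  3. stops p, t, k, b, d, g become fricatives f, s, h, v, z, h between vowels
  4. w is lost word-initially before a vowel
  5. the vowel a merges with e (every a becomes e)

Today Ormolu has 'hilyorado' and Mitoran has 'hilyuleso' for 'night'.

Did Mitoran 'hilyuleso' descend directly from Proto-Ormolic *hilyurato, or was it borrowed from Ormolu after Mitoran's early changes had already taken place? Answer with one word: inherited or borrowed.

If inherited, *hilyurato would pass through all of Mitoran's changes:
Mitoran: *hilyurato > hilyulato > hilyulaso > hilyuleso  (by unconditioned shift, intervocalic lenition, vowel merger)
If borrowed from Ormolu 'hilyorado' after the early changes, it would undergo only the recent ones:
  rule 4 (glide loss): no change (hilyorado)
  rule 5 (vowel merger): hilyorado → hilyoredo
  ⇒ as a loan: hilyoredo
Mitoran 'hilyuleso' matches the inherited outcome exactly, so it is an inherited cognate, not a loan.

inherited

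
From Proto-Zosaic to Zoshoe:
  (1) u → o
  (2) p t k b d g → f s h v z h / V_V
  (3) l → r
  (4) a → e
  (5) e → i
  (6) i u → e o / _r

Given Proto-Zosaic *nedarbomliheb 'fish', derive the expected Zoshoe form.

nizerbomrihib

Zoshoe: start from *nedarbomliheb.
  rule 1: no change — nedarbomliheb
  rule 2 (intervocalic lenition): nedarbomliheb → nezarbomliheb
  rule 3 (unconditioned shift): nezarbomliheb → nezarbomriheb
  rule 4 (vowel merger): nezarbomriheb → nezerbomriheb
  rule 5 (vowel merger): nezerbomriheb → nizirbomrihib
  rule 6 (pre-rhotic lowering): nizirbomrihib → nizerbomrihib
  ⇒ Zoshoe nizerbomrihib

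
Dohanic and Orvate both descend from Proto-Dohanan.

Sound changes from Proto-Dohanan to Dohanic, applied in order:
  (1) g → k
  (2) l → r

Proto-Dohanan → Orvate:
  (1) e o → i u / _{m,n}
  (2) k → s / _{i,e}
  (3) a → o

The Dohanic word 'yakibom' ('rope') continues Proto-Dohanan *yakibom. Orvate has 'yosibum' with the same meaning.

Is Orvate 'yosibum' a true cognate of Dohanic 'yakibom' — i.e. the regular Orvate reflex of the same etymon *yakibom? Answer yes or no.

Derive the expected Orvate reflex of *yakibom:
Orvate: start from *yakibom.
  rule 1 (pre-nasal raising): yakibom → yakibum
  rule 2 (palatalisation): yakibum → yasibum
  rule 3 (vowel merger): yasibum → yosibum
  ⇒ Orvate yosibum
Orvate 'yosibum' matches the regular reflex exactly, so the pair is cognate.

yes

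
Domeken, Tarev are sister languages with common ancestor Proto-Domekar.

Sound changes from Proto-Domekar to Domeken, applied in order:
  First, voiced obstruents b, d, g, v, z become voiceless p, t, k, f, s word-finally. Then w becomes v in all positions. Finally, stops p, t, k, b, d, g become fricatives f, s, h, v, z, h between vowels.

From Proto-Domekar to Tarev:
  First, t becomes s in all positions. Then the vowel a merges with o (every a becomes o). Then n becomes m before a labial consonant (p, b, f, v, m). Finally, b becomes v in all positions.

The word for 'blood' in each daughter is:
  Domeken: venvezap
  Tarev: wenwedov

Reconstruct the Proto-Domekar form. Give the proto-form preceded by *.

*wenwedab

Position 1: Domeken has v, Tarev has w. Tarev preserves w here (none of its changes turn any other segment into w), so the proto-segment is *w.
Position 7: Domeken has a, Tarev has o. Domeken preserves a here (none of its changes turn any other segment into a), so the proto-segment is *a.
Position 4: Domeken has v, Tarev has w. Tarev preserves w here (none of its changes turn any other segment into w), so the proto-segment is *w.
This points to *wenwedab. Verify forward in each daughter:
Domeken: start from *wenwedab.
  rule 1 (final devoicing): wenwedab → wenwedap
  rule 2 (unconditioned shift): wenwedap → venvedap
  rule 3 (intervocalic lenition): venvedap → venvezap
  ⇒ Domeken venvezap
Tarev: *wenwedab > wenwedob > wenwedov  (by vowel merger, unconditioned shift)
*wenwedab is the unique common source.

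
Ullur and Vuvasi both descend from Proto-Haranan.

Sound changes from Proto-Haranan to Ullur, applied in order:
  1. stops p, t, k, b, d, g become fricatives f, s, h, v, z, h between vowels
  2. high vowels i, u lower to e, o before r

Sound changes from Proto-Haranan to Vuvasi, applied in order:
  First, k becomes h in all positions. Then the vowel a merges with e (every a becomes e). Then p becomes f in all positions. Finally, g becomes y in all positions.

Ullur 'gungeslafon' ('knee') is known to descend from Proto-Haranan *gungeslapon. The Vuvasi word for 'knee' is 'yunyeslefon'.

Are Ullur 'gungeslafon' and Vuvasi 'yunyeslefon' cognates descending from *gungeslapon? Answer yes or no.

yes

Derive the expected Vuvasi reflex of *gungeslapon:
Vuvasi: *gungeslapon
  gungeslapon (rule 1 does not apply)
  gungeslapon → gungeslepon   [vowel merger]
  gungeslepon → gungeslefon   [unconditioned shift]
  gungeslefon → yunyeslefon   [unconditioned shift]
  giving Vuvasi yunyeslefon.
Vuvasi 'yunyeslefon' matches the regular reflex exactly, so the pair is cognate.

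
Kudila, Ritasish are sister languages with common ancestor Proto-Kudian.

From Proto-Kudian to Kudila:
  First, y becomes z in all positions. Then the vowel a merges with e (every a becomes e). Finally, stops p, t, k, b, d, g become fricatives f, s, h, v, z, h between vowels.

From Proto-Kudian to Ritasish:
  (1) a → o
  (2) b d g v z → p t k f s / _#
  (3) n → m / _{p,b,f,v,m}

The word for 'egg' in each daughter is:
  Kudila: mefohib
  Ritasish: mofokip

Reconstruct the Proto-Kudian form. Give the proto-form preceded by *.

*mafokib

Position 5: Kudila has h, Ritasish has k. Taking the neighbouring segments as reconstructed: Kudila h could go back to *k or *g or *h; Ritasish k can only go back to *k — the one source consistent with every daughter is *k.
Position 2: Kudila has e, Ritasish has o. Taking the neighbouring segments as reconstructed: Kudila e could go back to *a or *e; Ritasish o could go back to *a or *o — the one source consistent with every daughter is *a.
Verify the candidate proto-form against each daughter:
Kudila: *mafokib > mefokib > mefohib  (by vowel merger, intervocalic lenition)
Ritasish: *mafokib > mofokib > mofokip  (by vowel merger, final devoicing)
Only *mafokib yields all of Kudila mefohib, Ritasish mofokip.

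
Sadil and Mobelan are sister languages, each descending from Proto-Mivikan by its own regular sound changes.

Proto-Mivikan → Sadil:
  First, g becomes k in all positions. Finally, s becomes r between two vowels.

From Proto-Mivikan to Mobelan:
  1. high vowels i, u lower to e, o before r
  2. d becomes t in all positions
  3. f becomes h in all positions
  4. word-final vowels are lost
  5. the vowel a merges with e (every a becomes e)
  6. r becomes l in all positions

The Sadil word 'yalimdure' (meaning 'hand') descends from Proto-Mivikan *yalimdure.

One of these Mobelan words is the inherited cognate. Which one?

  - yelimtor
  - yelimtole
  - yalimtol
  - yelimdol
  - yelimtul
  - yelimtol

yelimtol

Mobelan: start from *yalimdure.
  rule 1 (pre-rhotic lowering): yalimdure → yalimdore
  rule 2 (unconditioned shift): yalimdore → yalimtore
  rule 3: no change — yalimtore
  rule 4 (apocope): yalimtore → yalimtor
  rule 5 (vowel merger): yalimtor → yelimtor
  rule 6 (unconditioned shift): yelimtor → yelimtol
  ⇒ Mobelan yelimtol
Among the options, 'yelimtol' alone shows every Mobelan change applied in order.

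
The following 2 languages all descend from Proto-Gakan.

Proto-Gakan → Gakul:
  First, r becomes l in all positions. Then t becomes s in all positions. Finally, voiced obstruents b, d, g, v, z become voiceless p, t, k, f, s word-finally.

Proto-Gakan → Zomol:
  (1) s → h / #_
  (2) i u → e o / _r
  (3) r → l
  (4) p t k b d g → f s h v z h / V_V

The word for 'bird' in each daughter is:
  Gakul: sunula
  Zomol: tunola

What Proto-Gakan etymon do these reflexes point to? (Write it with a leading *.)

*tunura

Position 1: Gakul has s, Zomol has t. Zomol preserves t here (none of its changes turn any other segment into t), so the proto-segment is *t.
Position 4: Gakul has u, Zomol has o. Gakul preserves u here (none of its changes turn any other segment into u), so the proto-segment is *u.
This points to *tunura. Verify forward in each daughter:
Gakul: start from *tunura.
  rule 1 (unconditioned shift): tunura → tunula
  rule 2 (unconditioned shift): tunula → sunula
  rule 3: no change — sunula
  ⇒ Gakul sunula
Zomol: *tunura
  tunura (rule 1 does not apply)
  tunura → tunora   [pre-rhotic lowering]
  tunora → tunola   [unconditioned shift]
  tunola (rule 4 does not apply)
  giving Zomol tunola.
*tunura is the unique common source.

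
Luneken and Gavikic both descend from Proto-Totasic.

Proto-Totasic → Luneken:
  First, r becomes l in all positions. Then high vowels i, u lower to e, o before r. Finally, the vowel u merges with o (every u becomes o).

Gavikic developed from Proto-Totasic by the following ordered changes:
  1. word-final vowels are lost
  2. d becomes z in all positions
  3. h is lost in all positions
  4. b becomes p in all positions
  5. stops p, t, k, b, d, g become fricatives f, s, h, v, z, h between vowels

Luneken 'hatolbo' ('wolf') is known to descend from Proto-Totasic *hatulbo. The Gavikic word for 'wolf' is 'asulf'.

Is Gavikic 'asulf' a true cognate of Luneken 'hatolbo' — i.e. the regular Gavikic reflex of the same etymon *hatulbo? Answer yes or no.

no

Derive the expected Gavikic reflex of *hatulbo:
Gavikic: *hatulbo
  hatulbo → hatulb   [apocope]
  hatulb (rule 2 does not apply)
  hatulb → atulb   [h-loss]
  atulb → atulp   [unconditioned shift]
  atulp → asulp   [intervocalic lenition]
  giving Gavikic asulp.
The regular Gavikic reflex would be 'asulp', but the attested form is 'asulf'. The correspondence is irregular, so they are not cognates (the Gavikic form has a different source).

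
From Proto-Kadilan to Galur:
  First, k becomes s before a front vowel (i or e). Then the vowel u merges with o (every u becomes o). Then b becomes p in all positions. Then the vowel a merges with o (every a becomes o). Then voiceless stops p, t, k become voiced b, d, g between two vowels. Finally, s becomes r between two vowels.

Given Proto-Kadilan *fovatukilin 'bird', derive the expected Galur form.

fovodorilin

Galur: start from *fovatukilin.
  rule 1 (palatalisation): fovatukilin → fovatusilin
  rule 2 (vowel merger): fovatusilin → fovatosilin
  rule 3: no change — fovatosilin
  rule 4 (vowel merger): fovatosilin → fovotosilin
  rule 5 (intervocalic voicing): fovotosilin → fovodosilin
  rule 6 (rhotacism): fovodosilin → fovodorilin
  ⇒ Galur fovodorilin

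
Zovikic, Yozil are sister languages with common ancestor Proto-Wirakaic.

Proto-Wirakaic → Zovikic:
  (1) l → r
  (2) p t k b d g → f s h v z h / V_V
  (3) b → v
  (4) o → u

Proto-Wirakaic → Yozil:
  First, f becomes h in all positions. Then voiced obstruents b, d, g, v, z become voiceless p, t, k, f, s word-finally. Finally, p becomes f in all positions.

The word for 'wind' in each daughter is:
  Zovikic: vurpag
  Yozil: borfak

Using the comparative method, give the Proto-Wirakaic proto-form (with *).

Position 1: Zovikic has v, Yozil has b. Yozil preserves b here (none of its changes turn any other segment into b), so the proto-segment is *b.
Position 4: Zovikic has p, Yozil has f. Zovikic preserves p here (none of its changes turn any other segment into p), so the proto-segment is *p.
This points to *borpag. Verify forward in each daughter:
Zovikic: start from *borpag.
  rule 1: no change — borpag
  rule 2: no change — borpag
  rule 3 (unconditioned shift): borpag → vorpag
  rule 4 (vowel merger): vorpag → vurpag
  ⇒ Zovikic vurpag
Yozil: *borpag
  borpag (rule 1 does not apply)
  borpag → borpak   [final devoicing]
  borpak → borfak   [unconditioned shift]
  giving Yozil borfak.
No other proto-form is consistent with every reflex, so the reconstruction is *borpag.

*borpag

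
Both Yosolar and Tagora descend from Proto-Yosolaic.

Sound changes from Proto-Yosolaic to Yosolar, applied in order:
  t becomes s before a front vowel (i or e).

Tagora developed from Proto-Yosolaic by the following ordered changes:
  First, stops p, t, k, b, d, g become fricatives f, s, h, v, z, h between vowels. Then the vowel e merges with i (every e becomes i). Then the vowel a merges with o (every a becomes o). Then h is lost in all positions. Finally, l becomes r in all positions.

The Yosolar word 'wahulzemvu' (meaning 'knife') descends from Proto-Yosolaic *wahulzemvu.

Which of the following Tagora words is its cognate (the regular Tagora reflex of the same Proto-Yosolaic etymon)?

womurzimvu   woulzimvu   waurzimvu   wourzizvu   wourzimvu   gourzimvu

Tagora: *wahulzemvu > wahulzimvu > wohulzimvu > woulzimvu > wourzimvu  (by vowel merger, vowel merger, h-loss, unconditioned shift)
The other candidates each miss or misapply at least one Tagora change.

wourzimvu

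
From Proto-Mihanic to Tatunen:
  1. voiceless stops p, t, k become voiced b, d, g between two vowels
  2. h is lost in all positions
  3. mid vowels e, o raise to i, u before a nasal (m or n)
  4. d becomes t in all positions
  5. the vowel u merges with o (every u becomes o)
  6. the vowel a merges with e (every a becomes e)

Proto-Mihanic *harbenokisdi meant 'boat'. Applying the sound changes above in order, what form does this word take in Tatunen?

erbinogisti

Tatunen: *harbenokisdi > harbenogisdi > arbenogisdi > arbinogisdi > arbinogisti > erbinogisti  (by intervocalic voicing, h-loss, pre-nasal raising, unconditioned shift, vowel merger)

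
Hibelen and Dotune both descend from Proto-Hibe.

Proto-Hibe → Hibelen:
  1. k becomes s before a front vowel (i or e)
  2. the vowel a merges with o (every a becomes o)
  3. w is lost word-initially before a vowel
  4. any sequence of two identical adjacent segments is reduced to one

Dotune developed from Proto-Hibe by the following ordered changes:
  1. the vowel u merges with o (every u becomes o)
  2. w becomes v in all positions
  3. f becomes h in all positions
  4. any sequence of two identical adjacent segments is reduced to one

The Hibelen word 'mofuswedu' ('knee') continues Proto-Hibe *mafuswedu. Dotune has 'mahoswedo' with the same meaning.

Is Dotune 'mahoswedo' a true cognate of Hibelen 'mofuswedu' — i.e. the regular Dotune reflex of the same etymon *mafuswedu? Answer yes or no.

no

Derive the expected Dotune reflex of *mafuswedu:
Dotune: *mafuswedu
  mafuswedu → mafoswedo   [vowel merger]
  mafoswedo → mafosvedo   [unconditioned shift]
  mafosvedo → mahosvedo   [unconditioned shift]
  mahosvedo (rule 4 does not apply)
  giving Dotune mahosvedo.
The regular Dotune reflex would be 'mahosvedo', but the attested form is 'mahoswedo'. The correspondence is irregular, so they are not cognates (the Dotune form has a different source).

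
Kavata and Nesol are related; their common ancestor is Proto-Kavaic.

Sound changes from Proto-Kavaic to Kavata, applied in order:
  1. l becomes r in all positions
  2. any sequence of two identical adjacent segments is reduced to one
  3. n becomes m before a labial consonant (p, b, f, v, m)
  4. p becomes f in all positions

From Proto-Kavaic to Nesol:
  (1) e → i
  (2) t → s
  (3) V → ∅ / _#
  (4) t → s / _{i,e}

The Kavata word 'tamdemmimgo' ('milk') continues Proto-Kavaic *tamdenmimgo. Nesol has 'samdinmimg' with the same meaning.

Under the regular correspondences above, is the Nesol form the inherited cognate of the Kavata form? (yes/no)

yes

Derive the expected Nesol reflex of *tamdenmimgo:
Nesol: start from *tamdenmimgo.
  rule 1 (vowel merger): tamdenmimgo → tamdinmimgo
  rule 2 (unconditioned shift): tamdinmimgo → samdinmimgo
  rule 3 (apocope): samdinmimgo → samdinmimg
  rule 4: no change — samdinmimg
  ⇒ Nesol samdinmimg
Nesol 'samdinmimg' matches the regular reflex exactly, so the pair is cognate.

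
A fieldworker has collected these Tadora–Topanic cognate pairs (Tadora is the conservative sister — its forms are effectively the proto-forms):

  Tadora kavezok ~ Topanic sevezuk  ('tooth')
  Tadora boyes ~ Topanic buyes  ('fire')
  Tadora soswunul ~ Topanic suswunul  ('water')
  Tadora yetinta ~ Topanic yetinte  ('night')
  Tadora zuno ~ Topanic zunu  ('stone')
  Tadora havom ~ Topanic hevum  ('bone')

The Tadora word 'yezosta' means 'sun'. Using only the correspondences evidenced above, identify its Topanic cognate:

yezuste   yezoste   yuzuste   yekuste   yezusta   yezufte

kavezok ~ sevezuk, boyes ~ buyes — Tadora o corresponds to Topanic u after a consonant, before a consonant other than r, m, n, p, b, f, v.
yetinta ~ yetinte — Tadora a corresponds to Topanic e word-finally.
Applying these to Tadora 'yezosta':
  yezosta → yezusta   (o→u after a consonant, before a consonant other than r, m, n, p, b, f, v)
  yezusta → yezuste   (a→e word-finally)
So the Topanic cognate is 'yezuste'.

yezuste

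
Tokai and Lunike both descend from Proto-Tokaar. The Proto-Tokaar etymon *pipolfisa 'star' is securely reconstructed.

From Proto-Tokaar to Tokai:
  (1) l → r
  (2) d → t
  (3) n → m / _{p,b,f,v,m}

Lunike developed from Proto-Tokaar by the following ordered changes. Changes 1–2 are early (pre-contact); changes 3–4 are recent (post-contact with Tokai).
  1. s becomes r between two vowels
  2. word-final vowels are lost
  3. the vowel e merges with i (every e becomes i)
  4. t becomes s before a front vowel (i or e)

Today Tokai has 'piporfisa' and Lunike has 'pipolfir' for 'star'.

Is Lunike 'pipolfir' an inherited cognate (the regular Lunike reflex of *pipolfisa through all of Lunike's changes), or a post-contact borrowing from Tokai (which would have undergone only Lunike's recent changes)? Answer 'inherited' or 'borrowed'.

inherited

If inherited, *pipolfisa would pass through all of Lunike's changes:
Lunike: *pipolfisa > pipolfira > pipolfir  (by rhotacism, apocope)
If borrowed from Tokai 'piporfisa' after the early changes, it would undergo only the recent ones:
  rule 3 (vowel merger): no change (piporfisa)
  rule 4 (palatalisation): no change (piporfisa)
  ⇒ as a loan: piporfisa
Lunike 'pipolfir' matches the inherited outcome exactly, so it is an inherited cognate, not a loan.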